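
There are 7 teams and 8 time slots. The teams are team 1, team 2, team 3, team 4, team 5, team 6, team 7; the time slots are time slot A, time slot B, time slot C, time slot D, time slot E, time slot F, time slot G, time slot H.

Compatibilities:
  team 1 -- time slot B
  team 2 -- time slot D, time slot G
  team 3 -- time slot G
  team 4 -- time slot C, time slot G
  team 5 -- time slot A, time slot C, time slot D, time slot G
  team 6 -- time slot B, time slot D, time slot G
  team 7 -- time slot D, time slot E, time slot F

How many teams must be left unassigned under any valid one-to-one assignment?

1

One maximum matching: team 1–time slot B, team 2–time slot D, team 3–time slot G, team 4–time slot C, team 5–time slot A, team 7–time slot F.
The set {team 1, team 2, team 3, team 6} has only 3 neighbours ({time slot B, time slot D, time slot G}), so by Hall's theorem at most 6 of the 7 teams can be matched.
That matches 6 of the 7, leaving 1 unmatched; no matching can do better.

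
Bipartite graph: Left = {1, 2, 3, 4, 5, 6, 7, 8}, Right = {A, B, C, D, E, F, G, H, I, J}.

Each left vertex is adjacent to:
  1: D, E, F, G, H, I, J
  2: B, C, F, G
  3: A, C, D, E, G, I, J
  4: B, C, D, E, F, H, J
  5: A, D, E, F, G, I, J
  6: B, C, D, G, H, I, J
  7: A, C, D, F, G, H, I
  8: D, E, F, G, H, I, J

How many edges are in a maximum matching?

8

A valid assignment of size 8: 1-D, 2-F, 3-E, 4-H, 5-G, 6-B, 7-A, 8-J.
All 8 left vertices are matched, so no larger matching exists.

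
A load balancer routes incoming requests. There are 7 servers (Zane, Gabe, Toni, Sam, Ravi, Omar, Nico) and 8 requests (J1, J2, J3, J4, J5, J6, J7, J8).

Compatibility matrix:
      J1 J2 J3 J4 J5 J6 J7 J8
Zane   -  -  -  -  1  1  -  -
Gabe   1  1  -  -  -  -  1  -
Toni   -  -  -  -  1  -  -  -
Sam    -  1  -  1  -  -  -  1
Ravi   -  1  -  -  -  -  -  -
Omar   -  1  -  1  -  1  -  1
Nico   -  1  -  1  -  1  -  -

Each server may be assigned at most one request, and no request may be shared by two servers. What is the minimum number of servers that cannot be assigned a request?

1

One maximum matching: Zane-J6, Gabe-J7, Toni-J5, Sam-J4, Ravi-J2, Omar-J8.
The set {Zane, Toni, Sam, Ravi, Omar, Nico} has only 5 neighbours ({J2, J4, J5, J6, J8}), so by Hall's theorem at most 6 of the 7 servers can be matched.
That matches 6 of the 7, leaving 1 unmatched; no matching can do better.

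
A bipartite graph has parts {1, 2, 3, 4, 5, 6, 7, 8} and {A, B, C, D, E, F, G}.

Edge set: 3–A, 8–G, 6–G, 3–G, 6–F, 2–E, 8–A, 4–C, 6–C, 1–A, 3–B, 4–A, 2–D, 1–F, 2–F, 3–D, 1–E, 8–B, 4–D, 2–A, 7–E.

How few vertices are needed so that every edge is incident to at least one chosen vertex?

7

{1, 2, 3, 4, 6, 7, 8} is a vertex cover of size 7: every edge has an endpoint in this set.
No smaller cover exists because 1–F, 2–A, 3–G, 4–D, 6–C, 7–E, 8–B is a matching of size 7, and a cover must include an endpoint of each of these disjoint edges (König's theorem).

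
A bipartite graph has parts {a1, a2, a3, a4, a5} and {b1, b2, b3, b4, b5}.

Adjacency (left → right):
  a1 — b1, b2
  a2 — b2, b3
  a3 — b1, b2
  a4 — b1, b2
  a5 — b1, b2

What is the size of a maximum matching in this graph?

3

One maximum matching: a1–b1, a2–b3, a3–b2.
The set {a1, a3, a4, a5} has only 2 neighbours ({b1, b2}), so by Hall's theorem at most 3 of the 5 left vertices can be matched.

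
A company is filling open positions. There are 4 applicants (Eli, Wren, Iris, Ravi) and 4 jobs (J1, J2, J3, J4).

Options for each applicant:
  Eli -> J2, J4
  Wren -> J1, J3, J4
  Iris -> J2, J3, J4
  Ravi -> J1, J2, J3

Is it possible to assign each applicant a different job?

Yes

One maximum matching: Eli-J4, Wren-J1, Iris-J2, Ravi-J3.
Every applicant is matched, so this is a perfect matching.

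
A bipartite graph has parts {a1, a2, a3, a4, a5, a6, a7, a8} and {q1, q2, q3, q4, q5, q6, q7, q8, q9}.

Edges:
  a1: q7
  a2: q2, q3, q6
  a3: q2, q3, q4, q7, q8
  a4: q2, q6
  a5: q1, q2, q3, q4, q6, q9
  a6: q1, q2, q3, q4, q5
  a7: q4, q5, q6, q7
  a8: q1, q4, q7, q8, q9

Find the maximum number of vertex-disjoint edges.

8

A valid assignment of size 8: a1–q7, a2–q3, a3–q8, a4–q2, a5–q6, a6–q4, a7–q5, a8–q9.
All 8 left vertices are matched, so no larger matching exists.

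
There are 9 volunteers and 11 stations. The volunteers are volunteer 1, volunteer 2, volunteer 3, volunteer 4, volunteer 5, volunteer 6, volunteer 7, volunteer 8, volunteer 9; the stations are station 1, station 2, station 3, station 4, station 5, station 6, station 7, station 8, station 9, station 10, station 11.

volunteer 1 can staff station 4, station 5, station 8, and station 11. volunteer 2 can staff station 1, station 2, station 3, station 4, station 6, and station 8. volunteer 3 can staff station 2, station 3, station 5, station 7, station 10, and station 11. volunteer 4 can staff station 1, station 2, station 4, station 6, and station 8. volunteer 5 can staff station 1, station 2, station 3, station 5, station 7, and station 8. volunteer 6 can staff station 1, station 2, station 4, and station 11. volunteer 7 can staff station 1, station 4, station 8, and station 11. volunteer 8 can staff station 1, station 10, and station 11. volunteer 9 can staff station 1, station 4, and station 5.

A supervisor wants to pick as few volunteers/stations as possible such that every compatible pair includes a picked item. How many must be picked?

A maximum matching has 9 edges (e.g. volunteer 1–station 5, volunteer 2–station 2, volunteer 3–station 3, volunteer 4–station 6, volunteer 5–station 7, volunteer 6–station 4, volunteer 7–station 8, volunteer 8–station 11, volunteer 9–station 1).
By König's theorem the minimum vertex cover has the same size. One such cover is {volunteer 1, volunteer 2, volunteer 3, volunteer 4, volunteer 5, volunteer 6, volunteer 7, volunteer 8, volunteer 9}.

9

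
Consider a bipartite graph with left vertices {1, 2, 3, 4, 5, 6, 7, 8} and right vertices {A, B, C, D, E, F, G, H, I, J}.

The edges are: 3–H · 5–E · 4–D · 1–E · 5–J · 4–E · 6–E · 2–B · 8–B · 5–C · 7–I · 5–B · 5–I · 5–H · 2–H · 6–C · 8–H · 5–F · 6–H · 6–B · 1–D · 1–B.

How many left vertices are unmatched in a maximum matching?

One maximum matching: 1→D, 2→B, 3→H, 4→E, 5→J, 6→C, 7→I.
The set {2, 3, 8} has only 2 neighbours ({B, H}), so by Hall's theorem at most 7 of the 8 left vertices can be matched.
That matches 7 of the 8, leaving 1 unmatched; no matching can do better.

1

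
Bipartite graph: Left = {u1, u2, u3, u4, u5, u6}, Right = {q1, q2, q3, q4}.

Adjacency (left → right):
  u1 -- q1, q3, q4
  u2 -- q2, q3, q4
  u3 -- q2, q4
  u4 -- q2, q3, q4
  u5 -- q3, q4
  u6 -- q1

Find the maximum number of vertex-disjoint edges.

One maximum matching: u1→q1, u2→q3, u3→q4, u4→q2.
The set {u1, u2, u3, u4, u5, u6} has only 4 neighbours ({q1, q2, q3, q4}), so by Hall's theorem at most 4 of the 6 left vertices can be matched.

4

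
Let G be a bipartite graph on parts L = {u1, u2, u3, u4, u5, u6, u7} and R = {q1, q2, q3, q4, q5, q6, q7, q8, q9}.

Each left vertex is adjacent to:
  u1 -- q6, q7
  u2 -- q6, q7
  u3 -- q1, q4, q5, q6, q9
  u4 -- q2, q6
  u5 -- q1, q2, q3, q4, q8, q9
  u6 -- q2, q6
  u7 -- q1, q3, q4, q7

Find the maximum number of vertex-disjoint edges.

A valid assignment of size 6: u1-q6, u2-q7, u3-q9, u4-q2, u5-q1, u7-q4.
The set {u1, u2, u4, u6} has only 3 neighbours ({q2, q6, q7}), so by Hall's theorem at most 6 of the 7 left vertices can be matched.

6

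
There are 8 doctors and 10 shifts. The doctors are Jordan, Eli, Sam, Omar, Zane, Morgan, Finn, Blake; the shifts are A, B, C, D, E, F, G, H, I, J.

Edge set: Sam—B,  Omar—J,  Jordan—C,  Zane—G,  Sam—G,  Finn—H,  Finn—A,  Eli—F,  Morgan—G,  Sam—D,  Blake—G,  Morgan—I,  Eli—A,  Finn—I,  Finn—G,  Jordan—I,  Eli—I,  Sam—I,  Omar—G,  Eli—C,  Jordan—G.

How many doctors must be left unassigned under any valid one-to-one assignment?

1

For example, pair Jordan-C, Eli-F, Sam-B, Omar-J, Zane-G, Morgan-I, Finn-H.
The set {Zane, Blake} has only 1 neighbour ({G}), so by Hall's theorem at most 7 of the 8 doctors can be matched.
That matches 7 of the 8, leaving 1 unmatched; no matching can do better.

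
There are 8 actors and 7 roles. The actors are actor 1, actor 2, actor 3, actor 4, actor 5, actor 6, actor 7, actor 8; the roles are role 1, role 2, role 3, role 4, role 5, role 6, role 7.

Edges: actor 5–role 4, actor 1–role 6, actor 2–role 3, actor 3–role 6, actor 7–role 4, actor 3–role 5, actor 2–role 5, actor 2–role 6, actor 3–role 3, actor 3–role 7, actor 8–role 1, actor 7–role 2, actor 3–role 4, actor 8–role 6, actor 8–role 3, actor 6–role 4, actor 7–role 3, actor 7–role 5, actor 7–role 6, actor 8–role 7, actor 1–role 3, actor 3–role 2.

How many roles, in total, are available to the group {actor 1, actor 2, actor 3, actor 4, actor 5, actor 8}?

7

The union of neighbours of {actor 1, actor 2, actor 3, actor 4, actor 5, actor 8} is {role 1, role 2, role 3, role 4, role 5, role 6, role 7}, which has 7 elements.
Since |N(S)| = 7 ≥ |S| = 6, Hall's condition holds for this subset.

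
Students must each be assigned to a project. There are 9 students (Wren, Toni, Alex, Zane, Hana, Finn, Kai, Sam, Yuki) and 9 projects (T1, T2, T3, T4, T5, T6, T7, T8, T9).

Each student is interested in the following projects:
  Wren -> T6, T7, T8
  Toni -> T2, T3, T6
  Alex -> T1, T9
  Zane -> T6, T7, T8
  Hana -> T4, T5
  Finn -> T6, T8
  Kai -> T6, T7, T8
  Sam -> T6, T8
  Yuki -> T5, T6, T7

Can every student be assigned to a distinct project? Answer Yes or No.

The set {Wren, Zane, Finn, Kai, Sam} has only 3 neighbours ({T6, T7, T8}), so by Hall's theorem at most 7 of the 9 students can be matched.
Hence no matching covers every student.

No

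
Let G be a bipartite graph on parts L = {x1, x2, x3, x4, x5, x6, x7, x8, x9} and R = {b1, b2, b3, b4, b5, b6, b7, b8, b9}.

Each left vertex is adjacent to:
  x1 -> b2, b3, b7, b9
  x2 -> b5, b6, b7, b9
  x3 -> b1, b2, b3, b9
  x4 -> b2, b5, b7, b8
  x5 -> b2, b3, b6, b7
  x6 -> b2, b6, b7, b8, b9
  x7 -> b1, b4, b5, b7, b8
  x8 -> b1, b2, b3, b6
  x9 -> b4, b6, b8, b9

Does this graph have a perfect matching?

One maximum matching: x1–b7, x2–b6, x3–b1, x4–b5, x5–b3, x6–b9, x7–b4, x8–b2, x9–b8.
Every left vertex is matched, so this is a perfect matching.

Yes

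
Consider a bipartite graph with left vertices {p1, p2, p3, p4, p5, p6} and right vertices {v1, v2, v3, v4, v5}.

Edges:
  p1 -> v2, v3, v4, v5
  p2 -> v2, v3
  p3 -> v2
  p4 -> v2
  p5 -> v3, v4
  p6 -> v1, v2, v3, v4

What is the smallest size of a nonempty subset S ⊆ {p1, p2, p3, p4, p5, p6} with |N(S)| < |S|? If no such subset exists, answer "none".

2

Take S = {p3, p4}. Its neighbourhood is {v2}, so |N(S)| = 1 < |S| = 2.
No single vertex violates Hall's condition since each has at least one neighbour, so 2 is the minimum.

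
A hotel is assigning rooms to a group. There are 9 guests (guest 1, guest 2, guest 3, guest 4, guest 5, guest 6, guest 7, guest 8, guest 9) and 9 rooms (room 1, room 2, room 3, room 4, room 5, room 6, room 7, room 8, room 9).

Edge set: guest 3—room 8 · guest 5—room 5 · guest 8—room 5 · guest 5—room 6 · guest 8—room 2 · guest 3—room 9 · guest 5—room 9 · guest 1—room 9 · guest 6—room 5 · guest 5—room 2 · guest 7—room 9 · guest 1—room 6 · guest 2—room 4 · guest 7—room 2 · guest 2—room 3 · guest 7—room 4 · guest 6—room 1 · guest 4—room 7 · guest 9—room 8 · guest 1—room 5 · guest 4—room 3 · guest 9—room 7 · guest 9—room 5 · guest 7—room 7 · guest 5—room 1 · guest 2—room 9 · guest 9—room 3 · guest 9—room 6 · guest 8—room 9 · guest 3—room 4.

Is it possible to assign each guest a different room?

Yes

A valid assignment of size 9: guest 1–room 6, guest 2–room 3, guest 3–room 4, guest 4–room 7, guest 5–room 2, guest 6–room 1, guest 7–room 9, guest 8–room 5, guest 9–room 8.
Every guest is matched, so this is a perfect matching.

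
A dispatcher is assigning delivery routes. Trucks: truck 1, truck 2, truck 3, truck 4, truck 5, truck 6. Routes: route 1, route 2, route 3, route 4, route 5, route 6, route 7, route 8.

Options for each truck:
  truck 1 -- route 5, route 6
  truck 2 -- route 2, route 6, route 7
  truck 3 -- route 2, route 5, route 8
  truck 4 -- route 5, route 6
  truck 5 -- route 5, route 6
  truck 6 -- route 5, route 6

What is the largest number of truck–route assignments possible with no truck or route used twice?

4

One maximum matching: truck 1-route 5, truck 2-route 7, truck 3-route 2, truck 4-route 6.
The set {truck 1, truck 4, truck 5, truck 6} has only 2 neighbours ({route 5, route 6}), so by Hall's theorem at most 4 of the 6 trucks can be matched.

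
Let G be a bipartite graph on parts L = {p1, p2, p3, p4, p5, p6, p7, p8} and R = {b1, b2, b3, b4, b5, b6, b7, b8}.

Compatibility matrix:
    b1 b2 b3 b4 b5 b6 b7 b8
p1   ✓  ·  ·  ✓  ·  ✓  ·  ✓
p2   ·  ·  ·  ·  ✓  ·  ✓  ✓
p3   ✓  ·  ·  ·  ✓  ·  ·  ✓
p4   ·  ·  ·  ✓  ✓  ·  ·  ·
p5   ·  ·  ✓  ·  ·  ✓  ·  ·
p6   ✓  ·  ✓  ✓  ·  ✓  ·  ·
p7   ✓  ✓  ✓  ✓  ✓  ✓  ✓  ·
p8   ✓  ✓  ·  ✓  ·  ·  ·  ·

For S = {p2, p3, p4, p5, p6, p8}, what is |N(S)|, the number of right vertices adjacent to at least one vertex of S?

8

The union of neighbours of {p2, p3, p4, p5, p6, p8} is {b1, b2, b3, b4, b5, b6, b7, b8}, which has 8 elements.
Since |N(S)| = 8 ≥ |S| = 6, Hall's condition holds for this subset.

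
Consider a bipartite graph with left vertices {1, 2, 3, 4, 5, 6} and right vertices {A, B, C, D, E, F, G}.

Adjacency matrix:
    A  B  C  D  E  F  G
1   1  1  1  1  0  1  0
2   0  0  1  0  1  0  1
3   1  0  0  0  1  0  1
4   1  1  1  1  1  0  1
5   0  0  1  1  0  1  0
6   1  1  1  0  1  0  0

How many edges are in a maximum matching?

6

One maximum matching: 1–A, 2–C, 3–E, 4–G, 5–F, 6–B.
This saturates every left vertex, so 6 is the maximum.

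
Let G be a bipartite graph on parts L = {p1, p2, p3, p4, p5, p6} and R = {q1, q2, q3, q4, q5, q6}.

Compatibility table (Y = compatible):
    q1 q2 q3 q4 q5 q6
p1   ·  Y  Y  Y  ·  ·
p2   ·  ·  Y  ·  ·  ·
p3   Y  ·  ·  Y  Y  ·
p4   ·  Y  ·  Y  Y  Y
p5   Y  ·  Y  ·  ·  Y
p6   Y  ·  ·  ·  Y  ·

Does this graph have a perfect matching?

Yes

One maximum matching: p1–q2, p2–q3, p3–q4, p4–q6, p5–q1, p6–q5.
Every left vertex is matched, so this is a perfect matching.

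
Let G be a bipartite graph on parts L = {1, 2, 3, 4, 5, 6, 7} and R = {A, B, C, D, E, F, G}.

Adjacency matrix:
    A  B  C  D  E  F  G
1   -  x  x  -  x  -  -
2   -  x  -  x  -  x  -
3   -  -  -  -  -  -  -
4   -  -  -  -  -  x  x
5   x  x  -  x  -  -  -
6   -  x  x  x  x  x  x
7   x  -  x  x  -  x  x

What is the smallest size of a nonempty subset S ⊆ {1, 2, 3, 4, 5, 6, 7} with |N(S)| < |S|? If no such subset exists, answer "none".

1

Take S = {3}. Its neighbourhood is {}, so |N(S)| = 0 < |S| = 1.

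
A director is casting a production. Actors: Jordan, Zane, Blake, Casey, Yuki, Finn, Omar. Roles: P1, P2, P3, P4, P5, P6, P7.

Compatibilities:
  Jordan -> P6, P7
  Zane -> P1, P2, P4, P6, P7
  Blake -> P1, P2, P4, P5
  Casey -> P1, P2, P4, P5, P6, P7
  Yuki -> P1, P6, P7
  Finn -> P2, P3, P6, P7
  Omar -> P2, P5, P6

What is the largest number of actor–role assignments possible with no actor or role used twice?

A valid assignment of size 7: Jordan–P6, Zane–P2, Blake–P4, Casey–P1, Yuki–P7, Finn–P3, Omar–P5.
This saturates every actor, so 7 is the maximum.

7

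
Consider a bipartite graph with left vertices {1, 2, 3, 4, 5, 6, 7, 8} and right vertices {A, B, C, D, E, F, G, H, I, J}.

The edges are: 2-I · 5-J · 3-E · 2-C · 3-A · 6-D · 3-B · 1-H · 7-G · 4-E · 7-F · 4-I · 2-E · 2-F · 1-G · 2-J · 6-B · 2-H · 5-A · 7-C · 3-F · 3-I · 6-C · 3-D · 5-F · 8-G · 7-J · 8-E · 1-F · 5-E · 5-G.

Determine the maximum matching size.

8

A valid assignment of size 8: 1–F, 2–J, 3–A, 4–I, 5–G, 6–B, 7–C, 8–E.
All 8 left vertices are matched, so no larger matching exists.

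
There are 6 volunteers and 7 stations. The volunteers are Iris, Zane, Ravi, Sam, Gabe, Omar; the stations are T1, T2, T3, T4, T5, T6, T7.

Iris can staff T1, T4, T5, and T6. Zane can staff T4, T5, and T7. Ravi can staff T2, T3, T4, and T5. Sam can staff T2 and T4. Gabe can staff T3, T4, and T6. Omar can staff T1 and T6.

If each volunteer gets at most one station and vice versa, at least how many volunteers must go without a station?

0

A valid assignment of size 6: Iris→T1, Zane→T7, Ravi→T5, Sam→T2, Gabe→T4, Omar→T6.
All 6 volunteers are matched, so no larger matching exists.
That matches 6 of the 6, leaving 0 unmatched; no matching can do better.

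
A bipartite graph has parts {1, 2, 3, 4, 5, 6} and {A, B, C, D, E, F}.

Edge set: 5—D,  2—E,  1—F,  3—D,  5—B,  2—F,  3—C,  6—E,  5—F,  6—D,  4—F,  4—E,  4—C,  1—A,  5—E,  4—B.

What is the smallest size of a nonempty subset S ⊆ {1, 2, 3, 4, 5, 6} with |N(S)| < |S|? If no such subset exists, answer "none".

A matching saturating every left vertex exists, for instance 1→A, 2→F, 3→C, 4→B, 5→D, 6→E.
By Hall's marriage theorem, this means |N(S)| ≥ |S| for every subset S, so no violating subset exists.

none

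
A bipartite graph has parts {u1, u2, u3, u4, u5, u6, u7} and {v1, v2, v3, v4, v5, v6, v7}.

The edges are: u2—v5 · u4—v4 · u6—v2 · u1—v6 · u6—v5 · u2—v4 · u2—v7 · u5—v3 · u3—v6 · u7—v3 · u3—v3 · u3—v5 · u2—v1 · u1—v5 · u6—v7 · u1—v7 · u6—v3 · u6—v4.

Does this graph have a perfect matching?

No

The set {u5, u7} has only 1 neighbour ({v3}), so by Hall's theorem at most 6 of the 7 left vertices can be matched.
Hence no matching covers every left vertex.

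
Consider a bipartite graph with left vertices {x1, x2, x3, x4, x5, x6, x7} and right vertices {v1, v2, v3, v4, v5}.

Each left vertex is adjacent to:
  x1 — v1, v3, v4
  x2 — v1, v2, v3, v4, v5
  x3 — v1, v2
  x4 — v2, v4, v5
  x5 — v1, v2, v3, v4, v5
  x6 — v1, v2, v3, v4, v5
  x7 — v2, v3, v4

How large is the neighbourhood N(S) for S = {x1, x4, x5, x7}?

The union of neighbours of {x1, x4, x5, x7} is {v1, v2, v3, v4, v5}, which has 5 elements.
Since |N(S)| = 5 ≥ |S| = 4, Hall's condition holds for this subset.

5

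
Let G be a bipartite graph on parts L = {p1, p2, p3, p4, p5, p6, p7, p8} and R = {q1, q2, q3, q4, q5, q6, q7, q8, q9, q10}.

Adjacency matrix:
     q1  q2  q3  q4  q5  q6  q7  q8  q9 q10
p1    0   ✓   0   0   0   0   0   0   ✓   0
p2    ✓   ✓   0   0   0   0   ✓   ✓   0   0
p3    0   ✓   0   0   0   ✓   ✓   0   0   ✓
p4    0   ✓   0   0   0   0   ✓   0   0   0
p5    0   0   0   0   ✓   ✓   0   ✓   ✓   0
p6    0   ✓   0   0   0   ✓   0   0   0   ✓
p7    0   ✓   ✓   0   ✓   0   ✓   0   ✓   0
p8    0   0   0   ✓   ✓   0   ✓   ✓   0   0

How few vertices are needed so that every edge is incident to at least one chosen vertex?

8

A maximum matching has 8 edges (e.g. p1–q9, p2–q2, p3–q6, p4–q7, p5–q5, p6–q10, p7–q3, p8–q8).
By König's theorem the minimum vertex cover has the same size. One such cover is {p1, p2, p3, p4, p5, p6, p7, p8}.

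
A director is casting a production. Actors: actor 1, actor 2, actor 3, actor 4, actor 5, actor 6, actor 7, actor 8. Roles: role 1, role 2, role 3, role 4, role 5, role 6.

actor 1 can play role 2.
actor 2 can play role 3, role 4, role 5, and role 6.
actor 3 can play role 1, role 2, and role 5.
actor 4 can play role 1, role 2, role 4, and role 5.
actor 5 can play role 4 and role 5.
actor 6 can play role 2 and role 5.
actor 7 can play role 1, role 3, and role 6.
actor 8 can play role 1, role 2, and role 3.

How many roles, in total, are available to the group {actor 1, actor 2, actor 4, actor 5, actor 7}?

The union of neighbours of {actor 1, actor 2, actor 4, actor 5, actor 7} is {role 1, role 2, role 3, role 4, role 5, role 6}, which has 6 elements.
Since |N(S)| = 6 ≥ |S| = 5, Hall's condition holds for this subset.

6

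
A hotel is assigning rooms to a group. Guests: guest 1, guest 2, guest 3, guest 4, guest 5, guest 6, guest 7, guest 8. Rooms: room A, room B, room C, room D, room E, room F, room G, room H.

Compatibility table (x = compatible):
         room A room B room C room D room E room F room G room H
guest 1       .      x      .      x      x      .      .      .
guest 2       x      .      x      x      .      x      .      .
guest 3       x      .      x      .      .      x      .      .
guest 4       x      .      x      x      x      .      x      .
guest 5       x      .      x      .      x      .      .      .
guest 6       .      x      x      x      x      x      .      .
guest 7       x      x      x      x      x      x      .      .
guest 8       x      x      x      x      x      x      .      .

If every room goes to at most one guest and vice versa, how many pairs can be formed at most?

7

For example, pair guest 1–room B, guest 2–room A, guest 3–room F, guest 4–room G, guest 5–room E, guest 6–room C, guest 7–room D.
The set {guest 1, guest 2, guest 3, guest 5, guest 6, guest 7, guest 8} has only 6 neighbours ({room A, room B, room C, room D, room E, room F}), so by Hall's theorem at most 7 of the 8 guests can be matched.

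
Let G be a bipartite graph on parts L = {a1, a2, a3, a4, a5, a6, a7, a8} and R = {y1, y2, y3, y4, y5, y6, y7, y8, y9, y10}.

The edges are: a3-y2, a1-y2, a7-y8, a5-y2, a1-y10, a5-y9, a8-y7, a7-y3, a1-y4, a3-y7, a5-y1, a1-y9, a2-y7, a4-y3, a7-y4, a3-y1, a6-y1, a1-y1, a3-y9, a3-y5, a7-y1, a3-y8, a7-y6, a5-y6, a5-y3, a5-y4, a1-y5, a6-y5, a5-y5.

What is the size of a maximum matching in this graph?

A valid assignment of size 7: a1-y10, a2-y7, a3-y9, a4-y3, a5-y4, a6-y1, a7-y6.
The set {a2, a8} has only 1 neighbour ({y7}), so by Hall's theorem at most 7 of the 8 left vertices can be matched.

7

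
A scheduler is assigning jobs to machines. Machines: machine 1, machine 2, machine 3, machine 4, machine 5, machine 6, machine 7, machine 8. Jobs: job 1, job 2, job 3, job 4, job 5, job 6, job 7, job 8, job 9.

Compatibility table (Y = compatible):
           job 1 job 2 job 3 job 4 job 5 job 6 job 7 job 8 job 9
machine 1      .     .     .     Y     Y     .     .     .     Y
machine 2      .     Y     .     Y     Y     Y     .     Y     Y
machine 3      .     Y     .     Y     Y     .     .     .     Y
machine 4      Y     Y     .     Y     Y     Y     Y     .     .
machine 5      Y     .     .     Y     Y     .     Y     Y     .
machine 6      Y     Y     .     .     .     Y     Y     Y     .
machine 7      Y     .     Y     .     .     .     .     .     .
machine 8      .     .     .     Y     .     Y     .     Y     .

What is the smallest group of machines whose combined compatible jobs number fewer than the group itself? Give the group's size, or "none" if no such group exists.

none

A matching saturating every machine exists, for instance machine 1→job 4, machine 2→job 9, machine 3→job 2, machine 4→job 5, machine 5→job 1, machine 6→job 7, machine 7→job 3, machine 8→job 6.
By Hall's marriage theorem, this means |N(S)| ≥ |S| for every subset S, so no violating subset exists.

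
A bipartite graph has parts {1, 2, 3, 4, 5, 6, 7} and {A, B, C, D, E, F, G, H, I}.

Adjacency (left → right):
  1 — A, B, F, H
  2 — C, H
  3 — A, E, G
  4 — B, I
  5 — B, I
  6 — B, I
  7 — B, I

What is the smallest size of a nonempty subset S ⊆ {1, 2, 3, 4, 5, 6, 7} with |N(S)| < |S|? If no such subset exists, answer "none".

3

Take S = {4, 5, 6}. Its neighbourhood is {B, I}, so |N(S)| = 2 < |S| = 3.
Every subset of size less than 3 has at least as many neighbours as members, so 3 is the minimum.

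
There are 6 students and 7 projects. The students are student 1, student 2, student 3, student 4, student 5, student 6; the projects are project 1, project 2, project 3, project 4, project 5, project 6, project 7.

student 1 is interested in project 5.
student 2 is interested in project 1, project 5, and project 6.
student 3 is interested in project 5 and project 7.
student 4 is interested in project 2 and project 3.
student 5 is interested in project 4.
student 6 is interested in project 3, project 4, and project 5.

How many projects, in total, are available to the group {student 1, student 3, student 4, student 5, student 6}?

The union of neighbours of {student 1, student 3, student 4, student 5, student 6} is {project 2, project 3, project 4, project 5, project 7}, which has 5 elements.
Since |N(S)| = 5 ≥ |S| = 5, Hall's condition holds for this subset.

5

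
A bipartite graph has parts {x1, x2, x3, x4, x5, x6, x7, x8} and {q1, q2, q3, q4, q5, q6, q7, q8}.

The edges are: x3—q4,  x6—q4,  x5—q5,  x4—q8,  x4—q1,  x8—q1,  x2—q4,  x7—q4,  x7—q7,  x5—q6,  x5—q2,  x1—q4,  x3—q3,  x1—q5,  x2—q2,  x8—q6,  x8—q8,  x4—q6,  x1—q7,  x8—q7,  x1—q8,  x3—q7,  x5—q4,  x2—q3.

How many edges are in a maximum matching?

8

One maximum matching: x1→q8, x2→q2, x3→q3, x4→q1, x5→q5, x6→q4, x7→q7, x8→q6.
This saturates every left vertex, so 8 is the maximum.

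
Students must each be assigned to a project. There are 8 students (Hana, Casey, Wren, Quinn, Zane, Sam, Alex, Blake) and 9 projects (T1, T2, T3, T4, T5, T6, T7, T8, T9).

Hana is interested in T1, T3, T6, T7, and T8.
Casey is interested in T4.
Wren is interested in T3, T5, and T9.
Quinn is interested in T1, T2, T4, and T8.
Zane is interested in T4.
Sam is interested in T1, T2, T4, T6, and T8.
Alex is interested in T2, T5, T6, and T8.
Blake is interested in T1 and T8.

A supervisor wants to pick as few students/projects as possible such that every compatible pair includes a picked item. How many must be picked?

7

A maximum matching has 7 edges (e.g. Hana–T7, Casey–T4, Wren–T9, Quinn–T2, Sam–T6, Alex–T5, Blake–T8).
By König's theorem the minimum vertex cover has the same size. One such cover is {Hana, Wren, Quinn, Sam, Alex, Blake, T4}.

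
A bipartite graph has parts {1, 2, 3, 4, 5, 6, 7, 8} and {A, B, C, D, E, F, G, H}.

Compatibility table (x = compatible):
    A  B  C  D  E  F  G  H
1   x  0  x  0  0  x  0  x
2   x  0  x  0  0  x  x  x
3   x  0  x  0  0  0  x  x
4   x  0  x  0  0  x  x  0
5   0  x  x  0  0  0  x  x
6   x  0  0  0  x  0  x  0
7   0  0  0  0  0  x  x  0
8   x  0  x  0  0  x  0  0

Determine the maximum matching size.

One maximum matching: 1–H, 2–A, 3–G, 4–C, 5–B, 6–E, 7–F.
The set {1, 2, 3, 4, 7, 8} has only 5 neighbours ({A, C, F, G, H}), so by Hall's theorem at most 7 of the 8 left vertices can be matched.

7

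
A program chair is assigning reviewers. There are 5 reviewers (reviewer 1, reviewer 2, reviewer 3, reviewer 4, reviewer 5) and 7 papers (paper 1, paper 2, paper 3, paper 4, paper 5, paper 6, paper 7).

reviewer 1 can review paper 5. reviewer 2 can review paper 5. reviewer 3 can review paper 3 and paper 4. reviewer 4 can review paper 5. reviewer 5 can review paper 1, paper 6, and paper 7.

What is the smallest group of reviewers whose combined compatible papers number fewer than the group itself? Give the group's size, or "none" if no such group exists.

Take S = {reviewer 1, reviewer 2}. Its neighbourhood is {paper 5}, so |N(S)| = 1 < |S| = 2.
No single vertex violates Hall's condition since each has at least one neighbour, so 2 is the minimum.

2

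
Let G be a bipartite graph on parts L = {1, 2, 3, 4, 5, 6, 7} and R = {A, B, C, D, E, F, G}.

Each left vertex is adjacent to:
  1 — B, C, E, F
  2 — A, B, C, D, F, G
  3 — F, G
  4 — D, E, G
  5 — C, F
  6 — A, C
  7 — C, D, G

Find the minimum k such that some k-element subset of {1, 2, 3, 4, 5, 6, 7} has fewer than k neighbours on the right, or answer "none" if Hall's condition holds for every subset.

none

A matching saturating every left vertex exists, for instance 1→E, 2→B, 3→F, 4→D, 5→C, 6→A, 7→G.
By Hall's marriage theorem, this means |N(S)| ≥ |S| for every subset S, so no violating subset exists.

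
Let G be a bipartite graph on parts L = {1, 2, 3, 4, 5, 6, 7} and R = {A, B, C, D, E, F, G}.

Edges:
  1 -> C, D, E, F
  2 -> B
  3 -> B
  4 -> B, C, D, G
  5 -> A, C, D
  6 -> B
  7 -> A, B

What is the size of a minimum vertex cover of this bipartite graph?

The 5 edges 1–E, 2–B, 4–G, 5–C, 7–A form a matching, so any vertex cover needs at least 5 vertices (one per matched edge).
Conversely {1, 4, 5, 7, B} meets every edge and has exactly 5 vertices, so 5 is optimal.

5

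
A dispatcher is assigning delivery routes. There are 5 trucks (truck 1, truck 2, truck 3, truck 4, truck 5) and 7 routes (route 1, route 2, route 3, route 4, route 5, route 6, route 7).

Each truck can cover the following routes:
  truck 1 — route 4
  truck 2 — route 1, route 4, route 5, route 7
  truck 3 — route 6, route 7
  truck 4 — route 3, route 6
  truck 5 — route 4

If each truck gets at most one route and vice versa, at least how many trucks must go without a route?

One maximum matching: truck 1→route 4, truck 2→route 1, truck 3→route 7, truck 4→route 6.
The set {truck 1, truck 5} has only 1 neighbour ({route 4}), so by Hall's theorem at most 4 of the 5 trucks can be matched.
That matches 4 of the 5, leaving 1 unmatched; no matching can do better.

1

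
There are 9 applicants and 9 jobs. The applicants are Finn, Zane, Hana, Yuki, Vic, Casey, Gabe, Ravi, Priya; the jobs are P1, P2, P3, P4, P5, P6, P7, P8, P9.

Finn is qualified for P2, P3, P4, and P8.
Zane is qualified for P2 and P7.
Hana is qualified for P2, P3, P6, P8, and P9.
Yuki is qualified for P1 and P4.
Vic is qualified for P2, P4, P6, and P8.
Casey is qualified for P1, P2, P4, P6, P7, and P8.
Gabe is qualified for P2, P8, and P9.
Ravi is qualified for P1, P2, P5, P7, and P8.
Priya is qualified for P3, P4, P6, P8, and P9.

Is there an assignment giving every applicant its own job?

Yes

For example, pair Finn-P8, Zane-P7, Hana-P2, Yuki-P4, Vic-P6, Casey-P1, Gabe-P9, Ravi-P5, Priya-P3.
All 9 applicants are covered.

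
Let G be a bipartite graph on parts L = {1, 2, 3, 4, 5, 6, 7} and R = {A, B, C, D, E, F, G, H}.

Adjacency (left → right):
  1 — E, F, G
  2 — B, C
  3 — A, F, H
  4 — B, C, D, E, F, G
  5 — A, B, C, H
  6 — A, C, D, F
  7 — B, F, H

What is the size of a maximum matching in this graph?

7

One maximum matching: 1-E, 2-C, 3-F, 4-G, 5-H, 6-D, 7-B.
This saturates every left vertex, so 7 is the maximum.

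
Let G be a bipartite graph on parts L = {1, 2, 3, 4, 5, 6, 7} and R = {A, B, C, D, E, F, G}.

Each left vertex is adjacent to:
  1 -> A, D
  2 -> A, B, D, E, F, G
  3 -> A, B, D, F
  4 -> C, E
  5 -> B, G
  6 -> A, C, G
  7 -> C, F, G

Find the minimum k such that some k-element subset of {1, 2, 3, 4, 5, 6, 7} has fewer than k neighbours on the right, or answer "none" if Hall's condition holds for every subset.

A matching saturating every left vertex exists, for instance 1→D, 2→A, 3→B, 4→E, 5→G, 6→C, 7→F.
By Hall's marriage theorem, this means |N(S)| ≥ |S| for every subset S, so no violating subset exists.

none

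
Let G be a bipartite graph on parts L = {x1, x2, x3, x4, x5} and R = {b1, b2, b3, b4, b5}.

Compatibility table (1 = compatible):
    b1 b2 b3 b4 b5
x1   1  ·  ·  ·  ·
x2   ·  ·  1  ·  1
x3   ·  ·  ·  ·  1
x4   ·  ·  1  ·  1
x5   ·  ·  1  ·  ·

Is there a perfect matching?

The set {x2, x3, x4, x5} has only 2 neighbours ({b3, b5}), so by Hall's theorem at most 3 of the 5 left vertices can be matched.
Hence no matching covers every left vertex.

No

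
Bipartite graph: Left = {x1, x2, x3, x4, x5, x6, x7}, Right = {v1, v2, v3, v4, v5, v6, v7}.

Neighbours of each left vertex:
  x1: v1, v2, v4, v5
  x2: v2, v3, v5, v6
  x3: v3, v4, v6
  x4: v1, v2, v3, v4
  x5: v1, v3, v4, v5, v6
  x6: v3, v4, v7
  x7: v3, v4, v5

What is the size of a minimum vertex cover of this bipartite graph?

{x1, x2, x3, x4, x5, x6, x7} is a vertex cover of size 7: every edge has an endpoint in this set.
No smaller cover exists because x1–v5, x2–v2, x3–v6, x4–v1, x5–v3, x6–v7, x7–v4 is a matching of size 7, and a cover must include an endpoint of each of these disjoint edges (König's theorem).

7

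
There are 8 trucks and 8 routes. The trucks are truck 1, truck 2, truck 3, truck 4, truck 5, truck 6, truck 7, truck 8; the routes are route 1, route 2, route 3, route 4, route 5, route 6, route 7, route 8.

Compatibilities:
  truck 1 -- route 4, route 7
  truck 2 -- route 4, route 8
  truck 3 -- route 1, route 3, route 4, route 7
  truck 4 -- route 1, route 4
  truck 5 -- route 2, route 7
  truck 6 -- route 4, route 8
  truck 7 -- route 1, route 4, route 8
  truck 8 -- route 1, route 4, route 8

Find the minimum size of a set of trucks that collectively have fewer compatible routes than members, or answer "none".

4

Take S = {truck 2, truck 4, truck 6, truck 7}. Its neighbourhood is {route 1, route 4, route 8}, so |N(S)| = 3 < |S| = 4.
Every subset of size less than 4 has at least as many neighbours as members, so 4 is the minimum.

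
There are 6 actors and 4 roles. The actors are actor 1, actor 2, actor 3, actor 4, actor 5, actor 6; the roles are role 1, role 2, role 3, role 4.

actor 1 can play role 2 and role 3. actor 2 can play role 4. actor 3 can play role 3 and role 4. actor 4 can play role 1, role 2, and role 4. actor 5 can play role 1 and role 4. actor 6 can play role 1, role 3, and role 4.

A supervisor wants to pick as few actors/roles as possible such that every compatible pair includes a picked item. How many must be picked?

The 4 edges actor 1–role 2, actor 2–role 4, actor 3–role 3, actor 4–role 1 form a matching, so any vertex cover needs at least 4 vertices (one per matched edge).
Conversely {role 1, role 2, role 3, role 4} meets every edge and has exactly 4 vertices, so 4 is optimal.

4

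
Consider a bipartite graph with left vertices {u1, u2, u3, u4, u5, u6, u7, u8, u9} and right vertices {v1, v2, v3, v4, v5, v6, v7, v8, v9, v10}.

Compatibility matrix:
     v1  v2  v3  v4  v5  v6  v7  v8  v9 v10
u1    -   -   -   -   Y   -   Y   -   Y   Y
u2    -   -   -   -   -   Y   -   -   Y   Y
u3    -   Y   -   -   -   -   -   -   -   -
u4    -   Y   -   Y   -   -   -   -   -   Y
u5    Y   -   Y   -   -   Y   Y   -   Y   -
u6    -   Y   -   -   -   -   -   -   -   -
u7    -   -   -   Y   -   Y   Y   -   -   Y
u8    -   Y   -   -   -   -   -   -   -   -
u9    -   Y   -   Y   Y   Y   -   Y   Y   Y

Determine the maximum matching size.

7

One maximum matching: u1-v9, u2-v6, u3-v2, u4-v4, u5-v3, u7-v7, u9-v10.
The set {u3, u6, u8} has only 1 neighbour ({v2}), so by Hall's theorem at most 7 of the 9 left vertices can be matched.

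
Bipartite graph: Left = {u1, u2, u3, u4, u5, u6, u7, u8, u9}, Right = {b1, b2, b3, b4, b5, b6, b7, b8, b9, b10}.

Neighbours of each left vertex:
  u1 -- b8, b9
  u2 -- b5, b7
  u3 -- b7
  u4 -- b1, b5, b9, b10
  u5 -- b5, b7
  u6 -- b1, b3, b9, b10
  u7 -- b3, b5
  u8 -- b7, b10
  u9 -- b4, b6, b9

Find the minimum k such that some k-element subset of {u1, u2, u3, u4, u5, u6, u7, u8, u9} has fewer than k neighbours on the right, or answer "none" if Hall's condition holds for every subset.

Take S = {u2, u3, u5}. Its neighbourhood is {b5, b7}, so |N(S)| = 2 < |S| = 3.
Every subset of size less than 3 has at least as many neighbours as members, so 3 is the minimum.

3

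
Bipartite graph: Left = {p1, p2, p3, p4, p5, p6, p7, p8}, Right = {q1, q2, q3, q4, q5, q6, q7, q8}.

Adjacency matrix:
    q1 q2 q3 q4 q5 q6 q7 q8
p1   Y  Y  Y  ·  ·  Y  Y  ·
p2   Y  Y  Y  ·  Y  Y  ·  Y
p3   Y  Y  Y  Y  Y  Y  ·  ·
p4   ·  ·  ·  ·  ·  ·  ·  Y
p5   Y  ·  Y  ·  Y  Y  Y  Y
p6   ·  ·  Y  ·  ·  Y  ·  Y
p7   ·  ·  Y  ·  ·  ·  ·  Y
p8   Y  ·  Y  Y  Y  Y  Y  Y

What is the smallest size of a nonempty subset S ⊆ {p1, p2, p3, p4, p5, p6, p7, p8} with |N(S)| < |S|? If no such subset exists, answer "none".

A matching saturating every left vertex exists, for instance p1→q7, p2→q2, p3→q1, p4→q8, p5→q5, p6→q6, p7→q3, p8→q4.
By Hall's marriage theorem, this means |N(S)| ≥ |S| for every subset S, so no violating subset exists.

none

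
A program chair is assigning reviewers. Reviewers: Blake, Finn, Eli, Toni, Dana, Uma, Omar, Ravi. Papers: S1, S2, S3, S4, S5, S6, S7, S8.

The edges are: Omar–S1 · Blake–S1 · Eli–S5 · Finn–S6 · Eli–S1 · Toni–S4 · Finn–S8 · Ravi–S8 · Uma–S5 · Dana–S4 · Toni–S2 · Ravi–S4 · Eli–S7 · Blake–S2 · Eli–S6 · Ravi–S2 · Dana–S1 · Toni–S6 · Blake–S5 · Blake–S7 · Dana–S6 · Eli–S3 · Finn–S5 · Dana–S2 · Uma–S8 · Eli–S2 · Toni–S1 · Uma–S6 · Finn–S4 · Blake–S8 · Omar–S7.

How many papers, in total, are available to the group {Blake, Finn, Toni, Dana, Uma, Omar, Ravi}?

The union of neighbours of {Blake, Finn, Toni, Dana, Uma, Omar, Ravi} is {S1, S2, S4, S5, S6, S7, S8}, which has 7 elements.
Since |N(S)| = 7 ≥ |S| = 7, Hall's condition holds for this subset.

7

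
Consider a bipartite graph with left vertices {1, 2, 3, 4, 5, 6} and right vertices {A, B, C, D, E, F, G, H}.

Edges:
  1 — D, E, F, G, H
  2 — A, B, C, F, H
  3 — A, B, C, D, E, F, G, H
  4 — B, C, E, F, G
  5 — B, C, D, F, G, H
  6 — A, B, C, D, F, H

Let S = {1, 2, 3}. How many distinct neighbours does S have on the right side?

8

The union of neighbours of {1, 2, 3} is {A, B, C, D, E, F, G, H}, which has 8 elements.
Since |N(S)| = 8 ≥ |S| = 3, Hall's condition holds for this subset.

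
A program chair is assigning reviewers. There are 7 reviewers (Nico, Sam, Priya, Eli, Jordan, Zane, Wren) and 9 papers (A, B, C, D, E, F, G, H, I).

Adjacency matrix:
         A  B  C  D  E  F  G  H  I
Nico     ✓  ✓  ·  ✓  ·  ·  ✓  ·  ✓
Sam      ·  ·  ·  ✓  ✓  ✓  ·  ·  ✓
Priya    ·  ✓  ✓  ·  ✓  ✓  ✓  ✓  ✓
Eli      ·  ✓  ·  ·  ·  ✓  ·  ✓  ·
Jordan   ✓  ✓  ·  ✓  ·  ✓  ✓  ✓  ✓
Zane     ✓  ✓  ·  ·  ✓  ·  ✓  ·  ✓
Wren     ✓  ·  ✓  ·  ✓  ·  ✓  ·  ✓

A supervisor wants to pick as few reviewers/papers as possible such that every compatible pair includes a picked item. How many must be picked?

7

The 7 edges Nico–B, Sam–D, Priya–E, Eli–F, Jordan–H, Zane–A, Wren–G form a matching, so any vertex cover needs at least 7 vertices (one per matched edge).
Conversely {Nico, Sam, Priya, Eli, Jordan, Zane, Wren} meets every edge and has exactly 7 vertices, so 7 is optimal.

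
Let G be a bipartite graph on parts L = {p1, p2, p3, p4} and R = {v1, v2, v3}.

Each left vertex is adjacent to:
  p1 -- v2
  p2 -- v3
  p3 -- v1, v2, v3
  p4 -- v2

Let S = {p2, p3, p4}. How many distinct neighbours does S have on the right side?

3

The union of neighbours of {p2, p3, p4} is {v1, v2, v3}, which has 3 elements.
Since |N(S)| = 3 ≥ |S| = 3, Hall's condition holds for this subset.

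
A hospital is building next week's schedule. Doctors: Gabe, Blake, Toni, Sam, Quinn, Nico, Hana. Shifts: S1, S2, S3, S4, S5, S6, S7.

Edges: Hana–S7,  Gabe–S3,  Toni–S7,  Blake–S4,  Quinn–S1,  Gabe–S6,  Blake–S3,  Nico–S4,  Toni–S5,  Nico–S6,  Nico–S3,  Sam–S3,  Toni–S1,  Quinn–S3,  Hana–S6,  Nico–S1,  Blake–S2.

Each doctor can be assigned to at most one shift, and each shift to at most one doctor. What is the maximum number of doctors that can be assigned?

7

One maximum matching: Gabe→S6, Blake→S2, Toni→S5, Sam→S3, Quinn→S1, Nico→S4, Hana→S7.
All 7 doctors are matched, so no larger matching exists.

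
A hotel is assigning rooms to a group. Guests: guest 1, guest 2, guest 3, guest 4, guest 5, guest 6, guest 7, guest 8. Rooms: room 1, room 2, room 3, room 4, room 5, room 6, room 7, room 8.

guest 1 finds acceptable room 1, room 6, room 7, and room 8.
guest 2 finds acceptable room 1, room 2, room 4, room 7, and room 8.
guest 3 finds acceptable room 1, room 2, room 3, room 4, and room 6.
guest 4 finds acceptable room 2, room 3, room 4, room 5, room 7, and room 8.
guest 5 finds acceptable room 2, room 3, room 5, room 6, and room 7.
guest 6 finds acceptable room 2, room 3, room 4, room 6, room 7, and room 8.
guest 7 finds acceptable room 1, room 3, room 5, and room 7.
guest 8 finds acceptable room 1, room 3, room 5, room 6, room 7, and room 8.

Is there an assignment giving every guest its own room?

Yes

One maximum matching: guest 1–room 7, guest 2–room 1, guest 3–room 4, guest 4–room 5, guest 5–room 6, guest 6–room 2, guest 7–room 3, guest 8–room 8.
Every guest is matched, so this is a perfect matching.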